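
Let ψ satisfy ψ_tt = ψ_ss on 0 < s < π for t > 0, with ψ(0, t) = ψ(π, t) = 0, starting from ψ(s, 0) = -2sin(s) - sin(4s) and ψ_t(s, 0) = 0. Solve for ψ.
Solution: Separating variables: ψ = Σ [A_n cos(ω_n t) + B_n sin(ω_n t)] sin(ns), ω_n = n. From ICs: A_1=-2, A_4=-1.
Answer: ψ(s, t) = -2sin(s)cos(t) - sin(4s)cos(4t)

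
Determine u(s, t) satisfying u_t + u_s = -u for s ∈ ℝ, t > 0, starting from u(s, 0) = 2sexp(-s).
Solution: Substitute u = exp(-s)w.
Then u_s = exp(-s)(w_s - w), u_t = exp(-s)w_t; substituting and dividing by exp(-s), the lower-order terms cancel: w_t + w_s = 0 (standard advection equation).
Data for w: w(s,0) = exp(s)u(s,0) = 2s.
By characteristics (ds/dt = 1), w(s,t) = f(s - t) with f = w(·, 0).
So w(s,t) = 2s - 2t, and u(s,t) = exp(-s)w(s,t).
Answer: u(s, t) = 2sexp(-s) - 2texp(-s)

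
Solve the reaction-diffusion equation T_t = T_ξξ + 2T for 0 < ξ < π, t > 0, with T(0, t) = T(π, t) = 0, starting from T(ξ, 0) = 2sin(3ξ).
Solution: Substitute T = exp(2t)u, i.e. u = exp(-2t)T.
By the product rule, T_t = exp(2t)(u_t + 2u), T_ξξ = exp(2t)u_ξξ.
Substituting into the PDE and dividing by exp(2t): u_t + 2u = u_ξξ + 2u.
The lower-order terms cancel, leaving the standard heat equation u_t = u_ξξ.
Initial data for u: u(ξ,0) = T(ξ,0) = 2sin(3ξ). The boundary conditions carry over: u(0,t) = u(π,t) = 0.
Solve for u:
  Using separation of variables u = X(ξ)G(t):
  Eigenfunctions: sin(nξ), n = 1, 2, 3, ...
  General solution: u(ξ, t) = Σ c_n sin(nξ) exp(-n² t)
  Matching u(ξ,0) = 2sin(3ξ) term by term: c_3=2.
Hence u(ξ,t) = 2exp(-9t)sin(3ξ).
Transform back: T(ξ,t) = exp(2t)u(ξ,t).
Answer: T(ξ, t) = 2exp(-7t)sin(3ξ)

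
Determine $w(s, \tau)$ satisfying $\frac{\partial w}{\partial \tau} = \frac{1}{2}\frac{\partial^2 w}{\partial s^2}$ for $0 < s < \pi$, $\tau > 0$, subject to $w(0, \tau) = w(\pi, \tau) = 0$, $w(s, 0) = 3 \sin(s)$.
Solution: Separating variables: $w = \sum c_n e^{-n^2\tau/2} \sin(ns)$. From $w(s,0) = 3 \sin(s)$: $c_1=3$.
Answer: $w(s, \tau) = 3 e^{-\tau/2} \sin(s)$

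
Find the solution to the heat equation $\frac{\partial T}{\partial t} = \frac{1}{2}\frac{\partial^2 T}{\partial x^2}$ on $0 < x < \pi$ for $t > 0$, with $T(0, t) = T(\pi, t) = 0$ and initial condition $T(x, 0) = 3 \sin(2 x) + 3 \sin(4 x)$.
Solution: Separating variables: $T = \sum c_n e^{-n^2t/2} \sin(nx)$. From $T(x,0) = 3 \sin(2 x) + 3 \sin(4 x)$: $c_2=3, c_4=3$.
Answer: $T(x, t) = 3 e^{-2 t} \sin(2 x) + 3 e^{-8 t} \sin(4 x)$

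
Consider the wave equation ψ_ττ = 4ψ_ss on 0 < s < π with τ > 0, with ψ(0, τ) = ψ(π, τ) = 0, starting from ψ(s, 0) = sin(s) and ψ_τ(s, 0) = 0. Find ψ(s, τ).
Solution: Separating variables: ψ = Σ [A_n cos(ω_n τ) + B_n sin(ω_n τ)] sin(ns), ω_n = 2n. From ICs: A_1=1.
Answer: ψ(s, τ) = sin(s)cos(2τ)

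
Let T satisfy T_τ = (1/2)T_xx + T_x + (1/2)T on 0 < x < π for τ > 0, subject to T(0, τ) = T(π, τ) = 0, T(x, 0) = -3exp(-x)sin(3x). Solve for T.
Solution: Substitute T = exp(-x)u, i.e. u = exp(x)T.
By the product rule, T_x = exp(-x)(u_x - u), T_xx = exp(-x)(u_xx - 2u_x + u), T_τ = exp(-x)u_τ.
Substituting into the PDE and dividing by exp(-x): u_τ = (1/2)(u_xx - 2u_x + u) + (u_x - u) + (1/2)u.
The lower-order terms cancel, leaving the standard heat equation u_τ = (1/2)u_xx.
Initial data for u: u(x,0) = exp(x)T(x,0) = -3sin(3x). The boundary conditions carry over: u(0,τ) = u(π,τ) = 0.
Solve for u:
  Using separation of variables u = X(x)G(τ):
  Eigenfunctions: sin(nx), n = 1, 2, 3, ...
  General solution: u(x, τ) = Σ c_n sin(nx) exp(-n² τ/2)
  Matching u(x,0) = -3sin(3x) term by term: c_3=-3.
Hence u(x,τ) = -3exp(-9τ/2)sin(3x).
Transform back: T(x,τ) = exp(-x)u(x,τ).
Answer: T(x, τ) = -3exp(-x)exp(-9τ/2)sin(3x)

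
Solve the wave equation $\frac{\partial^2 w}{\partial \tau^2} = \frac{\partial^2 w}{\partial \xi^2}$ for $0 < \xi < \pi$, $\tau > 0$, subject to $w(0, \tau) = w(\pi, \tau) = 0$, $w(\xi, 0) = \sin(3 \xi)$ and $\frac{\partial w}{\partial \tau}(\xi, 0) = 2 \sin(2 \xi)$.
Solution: Separating variables: $w = \sum [A_n \cos(\omega_n \tau) + B_n \sin(\omega_n \tau)] \sin(n\xi)$, $\omega_n = n$. From ICs ($B_n$ = velocity coefficient / $\omega_n$): $A_3=1, B_2=1$.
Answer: $w(\xi, \tau) = \sin(2 \tau) \sin(2 \xi) + \sin(3 \xi) \cos(3 \tau)$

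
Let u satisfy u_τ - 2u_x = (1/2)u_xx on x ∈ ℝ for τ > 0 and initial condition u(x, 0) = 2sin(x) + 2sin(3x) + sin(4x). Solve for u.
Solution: Change to a moving frame: let η = x + 2τ, σ = τ and write u(x,τ) = w(η,σ).
By the chain rule u_τ = w_σ + 2w_η, u_x = w_η, u_xx = w_ηη.
Then u_τ - 2u_x = w_σ: the advection term cancels and the PDE becomes the heat equation w_σ = (1/2)w_ηη on η ∈ ℝ.
Initial data: w(η,0) = u(η,0) = 2sin(η) + 2sin(3η) + sin(4η).
On η ∈ ℝ each mode satisfies (sin(nη))″ = -n² sin(nη), so exp(-n²σ/2) sin(nη) solves the heat equation; by superposition w(η,σ) = Σ c_n exp(-n²σ/2) sin(nη).
Reading off the coefficients: c_1=2, c_3=2, c_4=1, so w(η,σ) = exp(-8σ)sin(4η) + 2exp(-σ/2)sin(η) + 2exp(-9σ/2)sin(3η).
Substituting back η = x + 2τ, σ = τ: u(x,τ) = w(x + 2τ, τ).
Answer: u(x, τ) = exp(-8τ)sin(4x + 8τ) + 2exp(-τ/2)sin(x + 2τ) + 2exp(-9τ/2)sin(3x + 6τ)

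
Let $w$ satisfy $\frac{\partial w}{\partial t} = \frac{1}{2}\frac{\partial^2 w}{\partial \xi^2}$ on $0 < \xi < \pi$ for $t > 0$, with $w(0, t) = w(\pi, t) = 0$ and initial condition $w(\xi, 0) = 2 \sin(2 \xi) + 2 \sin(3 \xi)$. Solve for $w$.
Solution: Using separation of variables $w = X(\xi)T(t)$:
Eigenfunctions: $\sin(n\xi)$, $n = 1, 2, 3, \ldots$
General solution: $w(\xi, t) = \sum c_n \sin(n\xi) e^{-n^2 t/2}$
Matching $w(\xi,0) = 2 \sin(2 \xi) + 2 \sin(3 \xi)$ term by term: $c_2=2, c_3=2$.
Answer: $w(\xi, t) = 2 e^{-2 t} \sin(2 \xi) + 2 e^{-9 t/2} \sin(3 \xi)$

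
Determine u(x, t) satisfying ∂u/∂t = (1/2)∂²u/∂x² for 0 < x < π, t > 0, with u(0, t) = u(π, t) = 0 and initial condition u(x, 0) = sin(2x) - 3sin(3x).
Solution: Using separation of variables u = X(x)T(t):
Eigenfunctions: sin(nx), n = 1, 2, 3, ...
General solution: u(x, t) = Σ c_n sin(nx) exp(-n² t/2)
Matching u(x,0) = sin(2x) - 3sin(3x) term by term: c_2=1, c_3=-3.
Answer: u(x, t) = exp(-2t)sin(2x) - 3exp(-9t/2)sin(3x)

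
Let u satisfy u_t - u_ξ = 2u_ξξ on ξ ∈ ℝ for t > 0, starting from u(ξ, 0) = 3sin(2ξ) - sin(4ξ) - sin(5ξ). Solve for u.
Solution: Change to a moving frame: let η = ξ + t, σ = t and write u(ξ,t) = w(η,σ).
By the chain rule u_t = w_σ + w_η, u_ξ = w_η, u_ξξ = w_ηη.
Then u_t - u_ξ = w_σ: the advection term cancels and the PDE becomes the heat equation w_σ = 2w_ηη on η ∈ ℝ.
Initial data: w(η,0) = u(η,0) = 3sin(2η) - sin(4η) - sin(5η).
On η ∈ ℝ each mode satisfies (sin(nη))″ = -n² sin(nη), so exp(-2n²σ) sin(nη) solves the heat equation; by superposition w(η,σ) = Σ c_n exp(-2n²σ) sin(nη).
Reading off the coefficients: c_2=3, c_4=-1, c_5=-1, so w(η,σ) = 3exp(-8σ)sin(2η) - exp(-32σ)sin(4η) - exp(-50σ)sin(5η).
Substituting back η = ξ + t, σ = t: u(ξ,t) = w(ξ + t, t).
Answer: u(ξ, t) = 3exp(-8t)sin(2t + 2ξ) - exp(-32t)sin(4t + 4ξ) - exp(-50t)sin(5t + 5ξ)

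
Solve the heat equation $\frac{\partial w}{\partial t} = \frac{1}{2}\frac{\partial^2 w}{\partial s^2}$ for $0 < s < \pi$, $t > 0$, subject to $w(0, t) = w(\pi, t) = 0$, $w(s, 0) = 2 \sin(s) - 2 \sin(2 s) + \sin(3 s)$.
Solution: Using separation of variables $w = X(s)T(t)$:
Eigenfunctions: $\sin(ns)$, $n = 1, 2, 3, \ldots$
General solution: $w(s, t) = \sum c_n \sin(ns) e^{-n^2 t/2}$
Matching $w(s,0) = 2 \sin(s) - 2 \sin(2 s) + \sin(3 s)$ term by term: $c_1=2, c_2=-2, c_3=1$.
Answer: $w(s, t) = -2 e^{-2 t} \sin(2 s) + 2 e^{-t/2} \sin(s) + e^{-9 t/2} \sin(3 s)$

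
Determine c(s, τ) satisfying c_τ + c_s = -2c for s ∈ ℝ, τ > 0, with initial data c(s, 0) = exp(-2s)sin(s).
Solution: Substitute c = exp(-2s)u, i.e. u = exp(2s)c.
By the product rule, c_s = exp(-2s)(u_s - 2u), c_τ = exp(-2s)u_τ.
Substituting into the PDE and dividing by exp(-2s): u_τ + (u_s - 2u) = -2u.
The lower-order terms cancel, leaving the standard advection equation u_τ + u_s = 0.
Initial data for u: u(s,0) = exp(2s)c(s,0) = sin(s).
Solve for u:
  By method of characteristics (waves move right with speed 1):
  Along characteristics s - τ = const, u is constant, so u(s,τ) = f(s - τ) with f = u(·, 0).
Hence u(s,τ) = sin(s - τ).
Transform back: c(s,τ) = exp(-2s)u(s,τ).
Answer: c(s, τ) = exp(-2s)sin(s - τ)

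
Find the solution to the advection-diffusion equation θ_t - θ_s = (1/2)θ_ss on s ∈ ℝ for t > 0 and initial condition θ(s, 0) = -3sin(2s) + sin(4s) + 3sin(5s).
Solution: Change to a moving frame: let η = s + t, σ = t and write θ(s,t) = u(η,σ).
By the chain rule θ_t = u_σ + u_η, θ_s = u_η, θ_ss = u_ηη.
Then θ_t - θ_s = u_σ: the advection term cancels and the PDE becomes the heat equation u_σ = (1/2)u_ηη on η ∈ ℝ.
Initial data: u(η,0) = θ(η,0) = -3sin(2η) + sin(4η) + 3sin(5η).
On η ∈ ℝ each mode satisfies (sin(nη))″ = -n² sin(nη), so exp(-n²σ/2) sin(nη) solves the heat equation; by superposition u(η,σ) = Σ c_n exp(-n²σ/2) sin(nη).
Reading off the coefficients: c_2=-3, c_4=1, c_5=3, so u(η,σ) = -3exp(-2σ)sin(2η) + exp(-8σ)sin(4η) + 3exp(-25σ/2)sin(5η).
Substituting back η = s + t, σ = t: θ(s,t) = u(s + t, t).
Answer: θ(s, t) = -3exp(-2t)sin(2s + 2t) + exp(-8t)sin(4s + 4t) + 3exp(-25t/2)sin(5s + 5t)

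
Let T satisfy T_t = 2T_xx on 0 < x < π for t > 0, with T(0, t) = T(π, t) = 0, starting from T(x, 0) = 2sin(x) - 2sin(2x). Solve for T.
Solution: Using separation of variables T = X(x)G(t):
Eigenfunctions: sin(nx), n = 1, 2, 3, ...
General solution: T(x, t) = Σ c_n sin(nx) exp(-2n² t)
Matching T(x,0) = 2sin(x) - 2sin(2x) term by term: c_1=2, c_2=-2.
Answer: T(x, t) = 2exp(-2t)sin(x) - 2exp(-8t)sin(2x)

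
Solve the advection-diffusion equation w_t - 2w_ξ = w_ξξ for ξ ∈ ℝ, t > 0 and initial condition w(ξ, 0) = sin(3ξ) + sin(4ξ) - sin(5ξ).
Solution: Moving frame: η = ξ + 2t, σ = t, w = u(η,σ), so w_t = u_σ + 2u_η and w_ξξ = u_ηη.
Hence w_t - 2w_ξ = u_σ and the PDE becomes the heat equation u_σ = u_ηη on η ∈ ℝ.
Initial data: u(η,0) = w(η,0) = sin(3η) + sin(4η) - sin(5η). Each mode sin(nη) decays as exp(-n²σ) on ℝ, so u(η,σ) = Σ c_n exp(-n²σ) sin(nη) with c_3=1, c_4=1, c_5=-1: u(η,σ) = exp(-9σ)sin(3η) + exp(-16σ)sin(4η) - exp(-25σ)sin(5η).
Substituting back: w(ξ,t) = u(ξ + 2t, t).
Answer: w(ξ, t) = exp(-9t)sin(6t + 3ξ) + exp(-16t)sin(8t + 4ξ) - exp(-25t)sin(10t + 5ξ)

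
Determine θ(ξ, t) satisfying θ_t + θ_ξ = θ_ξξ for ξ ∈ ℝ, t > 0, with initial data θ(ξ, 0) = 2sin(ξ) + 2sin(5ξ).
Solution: Moving frame: η = ξ - t, σ = t, θ = u(η,σ), so θ_t = u_σ - u_η and θ_ξξ = u_ηη.
Hence θ_t + θ_ξ = u_σ and the PDE becomes the heat equation u_σ = u_ηη on η ∈ ℝ.
Initial data: u(η,0) = θ(η,0) = 2sin(η) + 2sin(5η). Each mode sin(nη) decays as exp(-n²σ) on ℝ, so u(η,σ) = Σ c_n exp(-n²σ) sin(nη) with c_1=2, c_5=2: u(η,σ) = 2exp(-σ)sin(η) + 2exp(-25σ)sin(5η).
Substituting back: θ(ξ,t) = u(ξ - t, t).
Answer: θ(ξ, t) = -2exp(-t)sin(t - ξ) - 2exp(-25t)sin(5t - 5ξ)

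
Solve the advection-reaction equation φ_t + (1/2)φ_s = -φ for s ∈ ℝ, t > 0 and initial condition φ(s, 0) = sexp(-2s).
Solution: Substitute φ = exp(-2s)u, i.e. u = exp(2s)φ.
By the product rule, φ_s = exp(-2s)(u_s - 2u), φ_t = exp(-2s)u_t.
Substituting into the PDE and dividing by exp(-2s): u_t + (1/2)(u_s - 2u) = -u.
The lower-order terms cancel, leaving the standard advection equation u_t + (1/2)u_s = 0.
Initial data for u: u(s,0) = exp(2s)φ(s,0) = s.
Solve for u:
  By method of characteristics (waves move right with speed 1/2):
  Along characteristics s - (1/2)t = const, u is constant, so u(s,t) = f(s - (1/2)t) with f = u(·, 0).
Hence u(s,t) = s - (1/2)t.
Transform back: φ(s,t) = exp(-2s)u(s,t).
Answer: φ(s, t) = sexp(-2s) - (1/2)texp(-2s)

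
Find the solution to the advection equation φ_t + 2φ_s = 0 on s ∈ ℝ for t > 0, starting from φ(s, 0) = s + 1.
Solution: By characteristics (ds/dt = 2), φ(s,t) = f(s - 2t) with f = φ(·, 0).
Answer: φ(s, t) = s - 2t + 1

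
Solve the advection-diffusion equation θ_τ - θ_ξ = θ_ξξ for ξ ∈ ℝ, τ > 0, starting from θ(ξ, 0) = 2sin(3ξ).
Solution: Change to a moving frame: let η = ξ + τ, σ = τ and write θ(ξ,τ) = u(η,σ).
By the chain rule θ_τ = u_σ + u_η, θ_ξ = u_η, θ_ξξ = u_ηη.
Then θ_τ - θ_ξ = u_σ: the advection term cancels and the PDE becomes the heat equation u_σ = u_ηη on η ∈ ℝ.
Initial data: u(η,0) = θ(η,0) = 2sin(3η).
On η ∈ ℝ each mode satisfies (sin(nη))″ = -n² sin(nη), so exp(-n²σ) sin(nη) solves the heat equation; by superposition u(η,σ) = Σ c_n exp(-n²σ) sin(nη).
Reading off the coefficients: c_3=2, so u(η,σ) = 2exp(-9σ)sin(3η).
Substituting back η = ξ + τ, σ = τ: θ(ξ,τ) = u(ξ + τ, τ).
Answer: θ(ξ, τ) = 2exp(-9τ)sin(3ξ + 3τ)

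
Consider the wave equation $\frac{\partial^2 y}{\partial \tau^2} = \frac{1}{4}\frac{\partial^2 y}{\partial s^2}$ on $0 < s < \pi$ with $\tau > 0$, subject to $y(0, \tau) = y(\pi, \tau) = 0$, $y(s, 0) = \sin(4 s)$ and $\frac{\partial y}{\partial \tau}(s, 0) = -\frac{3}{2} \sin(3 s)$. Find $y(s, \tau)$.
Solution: Separating variables: $y = \sum [A_n \cos(\omega_n \tau) + B_n \sin(\omega_n \tau)] \sin(ns)$, $\omega_n = n/2$. From ICs ($B_n$ = velocity coefficient / $\omega_n$): $A_4=1, B_3=-1$.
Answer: $y(s, \tau) = - \sin(3 \tau/2) \sin(3 s) + \sin(4 s) \cos(2 \tau)$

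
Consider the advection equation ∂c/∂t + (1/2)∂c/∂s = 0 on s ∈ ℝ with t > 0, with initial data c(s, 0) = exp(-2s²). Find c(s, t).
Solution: By method of characteristics (waves move right with speed 1/2):
Along characteristics s - (1/2)t = const, c is constant, so c(s,t) = f(s - (1/2)t) with f = c(·, 0).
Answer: c(s, t) = exp(-2(s - t/2)²)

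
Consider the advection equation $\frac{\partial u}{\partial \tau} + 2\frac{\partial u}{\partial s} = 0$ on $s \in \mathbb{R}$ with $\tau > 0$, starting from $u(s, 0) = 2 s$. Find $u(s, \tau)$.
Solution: By characteristics ($ds/d\tau = 2$), $u(s,\tau) = f(s - 2\tau)$ with $f = u( \cdot , 0)$.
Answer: $u(s, \tau) = -4 \tau + 2 s$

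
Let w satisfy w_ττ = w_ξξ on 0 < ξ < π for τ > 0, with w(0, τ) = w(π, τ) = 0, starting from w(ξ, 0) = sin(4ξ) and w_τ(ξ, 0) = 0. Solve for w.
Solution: Separating variables: w = Σ [A_n cos(ω_n τ) + B_n sin(ω_n τ)] sin(nξ), ω_n = n. From ICs: A_4=1.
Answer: w(ξ, τ) = sin(4ξ)cos(4τ)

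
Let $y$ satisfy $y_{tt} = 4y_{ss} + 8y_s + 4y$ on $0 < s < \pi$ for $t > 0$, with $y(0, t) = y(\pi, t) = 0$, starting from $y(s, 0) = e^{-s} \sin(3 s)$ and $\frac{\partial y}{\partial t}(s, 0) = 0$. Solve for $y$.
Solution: Substitute $y = e^{-s}u$.
Then $y_s = e^{-s}(u_s - u)$, $y_{ss} = e^{-s}(u_{ss} - 2u_s + u)$, $y_{tt} = e^{-s}u_{tt}$; substituting and dividing by $e^{-s}$, the lower-order terms cancel: $u_{tt} = 4u_{ss}$ (standard wave equation).
Data for $u$: $u(s,0) = e^{s}y(s,0) = \sin(3 s)$; $u_t(s,0) = e^{s}y_t(s,0) = 0$. The boundary conditions carry over: $u(0,t) = u(\pi,t) = 0$.
Separating variables: $u = \sum [A_n \cos(\omega_n t) + B_n \sin(\omega_n t)] \sin(ns)$, $\omega_n = 2n$. From ICs: $A_3=1$.
So $u(s,t) = \sin(3 s) \cos(6 t)$, and $y(s,t) = e^{-s}u(s,t)$.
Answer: $y(s, t) = e^{-s} \sin(3 s) \cos(6 t)$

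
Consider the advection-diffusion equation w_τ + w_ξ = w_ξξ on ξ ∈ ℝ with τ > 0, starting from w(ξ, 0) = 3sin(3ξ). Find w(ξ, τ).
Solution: Change to a moving frame: let η = ξ - τ, σ = τ and write w(ξ,τ) = u(η,σ).
By the chain rule w_τ = u_σ - u_η, w_ξ = u_η, w_ξξ = u_ηη.
Then w_τ + w_ξ = u_σ: the advection term cancels and the PDE becomes the heat equation u_σ = u_ηη on η ∈ ℝ.
Initial data: u(η,0) = w(η,0) = 3sin(3η).
On η ∈ ℝ each mode satisfies (sin(nη))″ = -n² sin(nη), so exp(-n²σ) sin(nη) solves the heat equation; by superposition u(η,σ) = Σ c_n exp(-n²σ) sin(nη).
Reading off the coefficients: c_3=3, so u(η,σ) = 3exp(-9σ)sin(3η).
Substituting back η = ξ - τ, σ = τ: w(ξ,τ) = u(ξ - τ, τ).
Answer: w(ξ, τ) = 3exp(-9τ)sin(3ξ - 3τ)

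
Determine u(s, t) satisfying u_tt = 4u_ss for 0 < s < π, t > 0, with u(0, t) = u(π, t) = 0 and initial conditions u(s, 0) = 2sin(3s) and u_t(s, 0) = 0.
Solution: Using separation of variables u = X(s)T(t):
Eigenfunctions: sin(ns), n = 1, 2, 3, ...
General solution: u(s, t) = Σ [A_n cos(2n t) + B_n sin(2n t)] sin(ns)
From u(s,0) = 2sin(3s): A_3=2. From u_t(s,0) = 0: all B_n = 0.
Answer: u(s, t) = 2sin(3s)cos(6t)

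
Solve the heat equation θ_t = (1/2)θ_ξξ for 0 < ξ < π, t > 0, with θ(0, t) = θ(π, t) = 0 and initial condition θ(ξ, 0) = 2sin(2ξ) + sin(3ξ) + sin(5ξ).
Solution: Separating variables: θ = Σ c_n exp(-n²t/2) sin(nξ). From θ(ξ,0) = 2sin(2ξ) + sin(3ξ) + sin(5ξ): c_2=2, c_3=1, c_5=1.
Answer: θ(ξ, t) = 2exp(-2t)sin(2ξ) + exp(-9t/2)sin(3ξ) + exp(-25t/2)sin(5ξ)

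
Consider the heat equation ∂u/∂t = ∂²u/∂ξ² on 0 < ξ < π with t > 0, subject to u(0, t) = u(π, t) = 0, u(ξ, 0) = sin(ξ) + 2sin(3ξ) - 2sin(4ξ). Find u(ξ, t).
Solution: Separating variables: u = Σ c_n exp(-n²t) sin(nξ). From u(ξ,0) = sin(ξ) + 2sin(3ξ) - 2sin(4ξ): c_1=1, c_3=2, c_4=-2.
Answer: u(ξ, t) = exp(-t)sin(ξ) + 2exp(-9t)sin(3ξ) - 2exp(-16t)sin(4ξ)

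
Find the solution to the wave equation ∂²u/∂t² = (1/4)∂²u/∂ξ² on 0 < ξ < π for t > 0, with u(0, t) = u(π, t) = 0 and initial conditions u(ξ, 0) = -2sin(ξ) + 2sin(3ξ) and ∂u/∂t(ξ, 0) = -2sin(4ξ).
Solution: Using separation of variables u = X(ξ)T(t):
Eigenfunctions: sin(nξ), n = 1, 2, 3, ...
General solution: u(ξ, t) = Σ [A_n cos(n t/2) + B_n sin(n t/2)] sin(nξ)
From u(ξ,0) = -2sin(ξ) + 2sin(3ξ): A_1=-2, A_3=2. From u_t(ξ,0) = -2sin(4ξ), using u_t(ξ,0) = Σ ω_n B_n sin(nξ) with ω_n = n/2: B_4 = (-2)/2 = -1.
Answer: u(ξ, t) = -sin(2t)sin(4ξ) - 2sin(ξ)cos(t/2) + 2sin(3ξ)cos(3t/2)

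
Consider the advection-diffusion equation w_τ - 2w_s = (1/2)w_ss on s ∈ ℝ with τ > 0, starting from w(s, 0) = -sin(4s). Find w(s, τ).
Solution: Moving frame: η = s + 2τ, σ = τ, w = u(η,σ), so w_τ = u_σ + 2u_η and w_ss = u_ηη.
Hence w_τ - 2w_s = u_σ and the PDE becomes the heat equation u_σ = (1/2)u_ηη on η ∈ ℝ.
Initial data: u(η,0) = w(η,0) = -sin(4η). Each mode sin(nη) decays as exp(-n²σ/2) on ℝ, so u(η,σ) = Σ c_n exp(-n²σ/2) sin(nη) with c_4=-1: u(η,σ) = -exp(-8σ)sin(4η).
Substituting back: w(s,τ) = u(s + 2τ, τ).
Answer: w(s, τ) = -exp(-8τ)sin(4s + 8τ)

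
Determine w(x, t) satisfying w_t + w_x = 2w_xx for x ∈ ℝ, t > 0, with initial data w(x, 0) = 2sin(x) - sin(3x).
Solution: Moving frame: η = x - t, σ = t, w = u(η,σ), so w_t = u_σ - u_η and w_xx = u_ηη.
Hence w_t + w_x = u_σ and the PDE becomes the heat equation u_σ = 2u_ηη on η ∈ ℝ.
Initial data: u(η,0) = w(η,0) = 2sin(η) - sin(3η). Each mode sin(nη) decays as exp(-2n²σ) on ℝ, so u(η,σ) = Σ c_n exp(-2n²σ) sin(nη) with c_1=2, c_3=-1: u(η,σ) = 2exp(-2σ)sin(η) - exp(-18σ)sin(3η).
Substituting back: w(x,t) = u(x - t, t).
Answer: w(x, t) = -2exp(-2t)sin(t - x) + exp(-18t)sin(3t - 3x)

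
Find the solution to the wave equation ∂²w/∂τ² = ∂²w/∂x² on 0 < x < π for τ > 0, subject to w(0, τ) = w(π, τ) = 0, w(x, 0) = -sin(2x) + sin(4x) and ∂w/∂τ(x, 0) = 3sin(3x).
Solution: Using separation of variables w = X(x)T(τ):
Eigenfunctions: sin(nx), n = 1, 2, 3, ...
General solution: w(x, τ) = Σ [A_n cos(n τ) + B_n sin(n τ)] sin(nx)
From w(x,0) = -sin(2x) + sin(4x): A_2=-1, A_4=1. From w_τ(x,0) = 3sin(3x), using w_τ(x,0) = Σ ω_n B_n sin(nx) with ω_n = n: B_3 = 3/3 = 1.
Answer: w(x, τ) = -sin(2x)cos(2τ) + sin(3x)sin(3τ) + sin(4x)cos(4τ)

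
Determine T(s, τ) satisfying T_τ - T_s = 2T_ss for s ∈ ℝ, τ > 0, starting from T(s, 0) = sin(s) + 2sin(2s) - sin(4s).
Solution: Change to a moving frame: let η = s + τ, σ = τ and write T(s,τ) = u(η,σ).
By the chain rule T_τ = u_σ + u_η, T_s = u_η, T_ss = u_ηη.
Then T_τ - T_s = u_σ: the advection term cancels and the PDE becomes the heat equation u_σ = 2u_ηη on η ∈ ℝ.
Initial data: u(η,0) = T(η,0) = sin(η) + 2sin(2η) - sin(4η).
On η ∈ ℝ each mode satisfies (sin(nη))″ = -n² sin(nη), so exp(-2n²σ) sin(nη) solves the heat equation; by superposition u(η,σ) = Σ c_n exp(-2n²σ) sin(nη).
Reading off the coefficients: c_1=1, c_2=2, c_4=-1, so u(η,σ) = exp(-2σ)sin(η) + 2exp(-8σ)sin(2η) - exp(-32σ)sin(4η).
Substituting back η = s + τ, σ = τ: T(s,τ) = u(s + τ, τ).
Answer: T(s, τ) = exp(-2τ)sin(s + τ) + 2exp(-8τ)sin(2s + 2τ) - exp(-32τ)sin(4s + 4τ)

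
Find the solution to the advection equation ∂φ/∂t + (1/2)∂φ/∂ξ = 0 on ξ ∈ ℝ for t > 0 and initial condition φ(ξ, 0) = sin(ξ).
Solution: By characteristics (dξ/dt = 1/2), φ(ξ,t) = f(ξ - (1/2)t) with f = φ(·, 0).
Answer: φ(ξ, t) = -sin(t/2 - ξ)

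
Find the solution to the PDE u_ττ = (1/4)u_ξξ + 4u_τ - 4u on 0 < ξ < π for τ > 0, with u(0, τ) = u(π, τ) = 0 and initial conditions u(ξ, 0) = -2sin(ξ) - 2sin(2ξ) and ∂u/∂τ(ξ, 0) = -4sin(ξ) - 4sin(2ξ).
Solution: Substitute u = exp(2τ)w.
Then u_τ = exp(2τ)(w_τ + 2w), u_ττ = exp(2τ)(w_ττ + 4w_τ + 4w), u_ξξ = exp(2τ)w_ξξ; substituting and dividing by exp(2τ), the lower-order terms cancel: w_ττ = (1/4)w_ξξ (standard wave equation).
Data for w: w(ξ,0) = u(ξ,0) = -2sin(ξ) - 2sin(2ξ); w_τ(ξ,0) = u_τ(ξ,0) - 2u(ξ,0) = 0. The boundary conditions carry over: w(0,τ) = w(π,τ) = 0.
Separating variables: w = Σ [A_n cos(ω_n τ) + B_n sin(ω_n τ)] sin(nξ), ω_n = n/2. From ICs: A_1=-2, A_2=-2.
So w(ξ,τ) = -2sin(ξ)cos(τ/2) - 2sin(2ξ)cos(τ), and u(ξ,τ) = exp(2τ)w(ξ,τ).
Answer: u(ξ, τ) = -2exp(2τ)sin(ξ)cos(τ/2) - 2exp(2τ)sin(2ξ)cos(τ)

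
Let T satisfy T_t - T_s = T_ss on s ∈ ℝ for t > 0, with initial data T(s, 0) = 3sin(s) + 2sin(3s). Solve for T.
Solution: Change to a moving frame: let η = s + t, σ = t and write T(s,t) = u(η,σ).
By the chain rule T_t = u_σ + u_η, T_s = u_η, T_ss = u_ηη.
Then T_t - T_s = u_σ: the advection term cancels and the PDE becomes the heat equation u_σ = u_ηη on η ∈ ℝ.
Initial data: u(η,0) = T(η,0) = 3sin(η) + 2sin(3η).
On η ∈ ℝ each mode satisfies (sin(nη))″ = -n² sin(nη), so exp(-n²σ) sin(nη) solves the heat equation; by superposition u(η,σ) = Σ c_n exp(-n²σ) sin(nη).
Reading off the coefficients: c_1=3, c_3=2, so u(η,σ) = 3exp(-σ)sin(η) + 2exp(-9σ)sin(3η).
Substituting back η = s + t, σ = t: T(s,t) = u(s + t, t).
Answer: T(s, t) = 3exp(-t)sin(s + t) + 2exp(-9t)sin(3s + 3t)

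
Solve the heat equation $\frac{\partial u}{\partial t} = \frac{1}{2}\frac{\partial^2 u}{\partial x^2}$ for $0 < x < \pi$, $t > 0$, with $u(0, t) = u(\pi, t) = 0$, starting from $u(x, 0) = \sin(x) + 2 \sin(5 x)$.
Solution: Using separation of variables $u = X(x)T(t)$:
Eigenfunctions: $\sin(nx)$, $n = 1, 2, 3, \ldots$
General solution: $u(x, t) = \sum c_n \sin(nx) e^{-n^2 t/2}$
Matching $u(x,0) = \sin(x) + 2 \sin(5 x)$ term by term: $c_1=1, c_5=2$.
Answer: $u(x, t) = e^{-t/2} \sin(x) + 2 e^{-25 t/2} \sin(5 x)$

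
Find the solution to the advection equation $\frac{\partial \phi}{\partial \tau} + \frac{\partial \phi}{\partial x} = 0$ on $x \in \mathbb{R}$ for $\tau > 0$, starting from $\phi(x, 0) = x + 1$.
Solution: By characteristics ($dx/d\tau = 1$), $\phi(x,\tau) = f(x - \tau)$ with $f = \phi( \cdot , 0)$.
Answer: $\phi(x, \tau) = - \tau + x + 1$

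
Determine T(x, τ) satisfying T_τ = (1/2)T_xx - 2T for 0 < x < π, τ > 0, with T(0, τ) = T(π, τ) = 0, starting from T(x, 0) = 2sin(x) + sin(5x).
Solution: Substitute T = exp(-2τ)u, i.e. u = exp(2τ)T.
By the product rule, T_τ = exp(-2τ)(u_τ - 2u), T_xx = exp(-2τ)u_xx.
Substituting into the PDE and dividing by exp(-2τ): u_τ - 2u = (1/2)u_xx - 2u.
The lower-order terms cancel, leaving the standard heat equation u_τ = (1/2)u_xx.
Initial data for u: u(x,0) = T(x,0) = 2sin(x) + sin(5x). The boundary conditions carry over: u(0,τ) = u(π,τ) = 0.
Solve for u:
  Using separation of variables u = X(x)G(τ):
  Eigenfunctions: sin(nx), n = 1, 2, 3, ...
  General solution: u(x, τ) = Σ c_n sin(nx) exp(-n² τ/2)
  Matching u(x,0) = 2sin(x) + sin(5x) term by term: c_1=2, c_5=1.
Hence u(x,τ) = 2exp(-τ/2)sin(x) + exp(-25τ/2)sin(5x).
Transform back: T(x,τ) = exp(-2τ)u(x,τ).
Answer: T(x, τ) = 2exp(-5τ/2)sin(x) + exp(-29τ/2)sin(5x)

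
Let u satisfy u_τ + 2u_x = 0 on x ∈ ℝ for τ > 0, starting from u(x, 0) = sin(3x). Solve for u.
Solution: By characteristics (dx/dτ = 2), u(x,τ) = f(x - 2τ) with f = u(·, 0).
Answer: u(x, τ) = sin(3x - 6τ)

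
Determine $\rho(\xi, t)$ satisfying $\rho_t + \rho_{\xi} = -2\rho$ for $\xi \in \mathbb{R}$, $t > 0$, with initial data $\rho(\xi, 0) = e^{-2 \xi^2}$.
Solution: Substitute $\rho = e^{-2t}u$.
Then $\rho_t = e^{-2t}(u_t - 2u)$, $\rho_{\xi} = e^{-2t}u_{\xi}$; substituting and dividing by $e^{-2t}$, the lower-order terms cancel: $u_t + u_{\xi} = 0$ (standard advection equation).
Data for $u$: $u(\xi,0) = \rho(\xi,0) = e^{-2 \xi^2}$.
By characteristics ($d\xi/dt = 1$), $u(\xi,t) = f(\xi - t)$ with $f = u( \cdot , 0)$.
So $u(\xi,t) = e^{-2 (-t + \xi)^2}$, and $\rho(\xi,t) = e^{-2t}u(\xi,t)$.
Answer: $\rho(\xi, t) = e^{-2 t} e^{-2 (\xi - t)^2}$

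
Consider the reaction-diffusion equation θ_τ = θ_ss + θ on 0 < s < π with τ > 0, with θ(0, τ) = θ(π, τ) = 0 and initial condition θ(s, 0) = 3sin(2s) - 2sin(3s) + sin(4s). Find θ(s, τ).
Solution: Substitute θ = exp(τ)u.
Then θ_τ = exp(τ)(u_τ + u), θ_ss = exp(τ)u_ss; substituting and dividing by exp(τ), the lower-order terms cancel: u_τ = u_ss (standard heat equation).
Data for u: u(s,0) = θ(s,0) = 3sin(2s) - 2sin(3s) + sin(4s). The boundary conditions carry over: u(0,τ) = u(π,τ) = 0.
Separating variables: u = Σ c_n exp(-n²τ) sin(ns). From u(s,0) = 3sin(2s) - 2sin(3s) + sin(4s): c_2=3, c_3=-2, c_4=1.
So u(s,τ) = 3exp(-4τ)sin(2s) - 2exp(-9τ)sin(3s) + exp(-16τ)sin(4s), and θ(s,τ) = exp(τ)u(s,τ).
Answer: θ(s, τ) = 3exp(-3τ)sin(2s) - 2exp(-8τ)sin(3s) + exp(-15τ)sin(4s)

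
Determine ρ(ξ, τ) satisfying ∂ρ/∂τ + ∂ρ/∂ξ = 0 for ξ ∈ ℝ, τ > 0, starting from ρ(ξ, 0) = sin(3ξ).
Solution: By characteristics (dξ/dτ = 1), ρ(ξ,τ) = f(ξ - τ) with f = ρ(·, 0).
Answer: ρ(ξ, τ) = sin(3ξ - 3τ)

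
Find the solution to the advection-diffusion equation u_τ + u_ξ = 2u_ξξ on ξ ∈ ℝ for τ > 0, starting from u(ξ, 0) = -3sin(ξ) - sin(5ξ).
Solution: Change to a moving frame: let η = ξ - τ, σ = τ and write u(ξ,τ) = w(η,σ).
By the chain rule u_τ = w_σ - w_η, u_ξ = w_η, u_ξξ = w_ηη.
Then u_τ + u_ξ = w_σ: the advection term cancels and the PDE becomes the heat equation w_σ = 2w_ηη on η ∈ ℝ.
Initial data: w(η,0) = u(η,0) = -3sin(η) - sin(5η).
On η ∈ ℝ each mode satisfies (sin(nη))″ = -n² sin(nη), so exp(-2n²σ) sin(nη) solves the heat equation; by superposition w(η,σ) = Σ c_n exp(-2n²σ) sin(nη).
Reading off the coefficients: c_1=-3, c_5=-1, so w(η,σ) = -3exp(-2σ)sin(η) - exp(-50σ)sin(5η).
Substituting back η = ξ - τ, σ = τ: u(ξ,τ) = w(ξ - τ, τ).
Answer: u(ξ, τ) = -3exp(-2τ)sin(ξ - τ) - exp(-50τ)sin(5ξ - 5τ)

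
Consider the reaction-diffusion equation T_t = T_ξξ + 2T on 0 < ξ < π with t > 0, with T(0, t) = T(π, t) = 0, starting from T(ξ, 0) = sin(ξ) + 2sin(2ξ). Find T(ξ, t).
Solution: Substitute T = exp(2t)u.
Then T_t = exp(2t)(u_t + 2u), T_ξξ = exp(2t)u_ξξ; substituting and dividing by exp(2t), the lower-order terms cancel: u_t = u_ξξ (standard heat equation).
Data for u: u(ξ,0) = T(ξ,0) = sin(ξ) + 2sin(2ξ). The boundary conditions carry over: u(0,t) = u(π,t) = 0.
Separating variables: u = Σ c_n exp(-n²t) sin(nξ). From u(ξ,0) = sin(ξ) + 2sin(2ξ): c_1=1, c_2=2.
So u(ξ,t) = exp(-t)sin(ξ) + 2exp(-4t)sin(2ξ), and T(ξ,t) = exp(2t)u(ξ,t).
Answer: T(ξ, t) = exp(t)sin(ξ) + 2exp(-2t)sin(2ξ)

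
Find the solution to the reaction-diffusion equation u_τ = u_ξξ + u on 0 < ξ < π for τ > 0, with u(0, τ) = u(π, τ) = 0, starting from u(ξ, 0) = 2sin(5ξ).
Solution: Substitute u = exp(τ)w, i.e. w = exp(-τ)u.
By the product rule, u_τ = exp(τ)(w_τ + w), u_ξξ = exp(τ)w_ξξ.
Substituting into the PDE and dividing by exp(τ): w_τ + w = w_ξξ + w.
The lower-order terms cancel, leaving the standard heat equation w_τ = w_ξξ.
Initial data for w: w(ξ,0) = u(ξ,0) = 2sin(5ξ). The boundary conditions carry over: w(0,τ) = w(π,τ) = 0.
Solve for w:
  Using separation of variables w = X(ξ)T(τ):
  Eigenfunctions: sin(nξ), n = 1, 2, 3, ...
  General solution: w(ξ, τ) = Σ c_n sin(nξ) exp(-n² τ)
  Matching w(ξ,0) = 2sin(5ξ) term by term: c_5=2.
Hence w(ξ,τ) = 2exp(-25τ)sin(5ξ).
Transform back: u(ξ,τ) = exp(τ)w(ξ,τ).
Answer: u(ξ, τ) = 2exp(-24τ)sin(5ξ)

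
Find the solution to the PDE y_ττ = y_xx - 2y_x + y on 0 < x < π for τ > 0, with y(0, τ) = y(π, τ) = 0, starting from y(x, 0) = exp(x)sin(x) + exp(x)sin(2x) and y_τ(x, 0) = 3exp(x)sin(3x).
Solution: Substitute y = exp(x)u.
Then y_x = exp(x)(u_x + u), y_xx = exp(x)(u_xx + 2u_x + u), y_ττ = exp(x)u_ττ; substituting and dividing by exp(x), the lower-order terms cancel: u_ττ = u_xx (standard wave equation).
Data for u: u(x,0) = exp(-x)y(x,0) = sin(x) + sin(2x); u_τ(x,0) = exp(-x)y_τ(x,0) = 3sin(3x). The boundary conditions carry over: u(0,τ) = u(π,τ) = 0.
Separating variables: u = Σ [A_n cos(ω_n τ) + B_n sin(ω_n τ)] sin(nx), ω_n = n. From ICs (B_n = velocity coefficient / ω_n): A_1=1, A_2=1, B_3=1.
So u(x,τ) = sin(x)cos(τ) + sin(2x)cos(2τ) + sin(3x)sin(3τ), and y(x,τ) = exp(x)u(x,τ).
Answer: y(x, τ) = exp(x)sin(x)cos(τ) + exp(x)sin(2x)cos(2τ) + exp(x)sin(3x)sin(3τ)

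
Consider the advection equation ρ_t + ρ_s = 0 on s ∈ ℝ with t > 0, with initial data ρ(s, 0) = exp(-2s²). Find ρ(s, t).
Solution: By characteristics (ds/dt = 1), ρ(s,t) = f(s - t) with f = ρ(·, 0).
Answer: ρ(s, t) = exp(-2(s - t)²)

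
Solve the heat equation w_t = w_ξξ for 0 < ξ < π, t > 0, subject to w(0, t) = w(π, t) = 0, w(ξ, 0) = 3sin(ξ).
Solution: Separating variables: w = Σ c_n exp(-n²t) sin(nξ). From w(ξ,0) = 3sin(ξ): c_1=3.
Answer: w(ξ, t) = 3exp(-t)sin(ξ)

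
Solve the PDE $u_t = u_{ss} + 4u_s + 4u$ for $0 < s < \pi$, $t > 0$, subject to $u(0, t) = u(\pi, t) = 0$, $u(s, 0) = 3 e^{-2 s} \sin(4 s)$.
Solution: Substitute $u = e^{-2s}w$.
Then $u_s = e^{-2s}(w_s - 2w)$, $u_{ss} = e^{-2s}(w_{ss} - 4w_s + 4w)$, $u_t = e^{-2s}w_t$; substituting and dividing by $e^{-2s}$, the lower-order terms cancel: $w_t = w_{ss}$ (standard heat equation).
Data for $w$: $w(s,0) = e^{2s}u(s,0) = 3 \sin(4 s)$. The boundary conditions carry over: $w(0,t) = w(\pi,t) = 0$.
Separating variables: $w = \sum c_n e^{-n^2t} \sin(ns)$. From $w(s,0) = 3 \sin(4 s)$: $c_4=3$.
So $w(s,t) = 3 e^{-16 t} \sin(4 s)$, and $u(s,t) = e^{-2s}w(s,t)$.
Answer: $u(s, t) = 3 e^{-2 s} e^{-16 t} \sin(4 s)$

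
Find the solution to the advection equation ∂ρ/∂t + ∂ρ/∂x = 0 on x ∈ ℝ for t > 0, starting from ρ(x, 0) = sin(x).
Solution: By characteristics (dx/dt = 1), ρ(x,t) = f(x - t) with f = ρ(·, 0).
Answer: ρ(x, t) = -sin(t - x)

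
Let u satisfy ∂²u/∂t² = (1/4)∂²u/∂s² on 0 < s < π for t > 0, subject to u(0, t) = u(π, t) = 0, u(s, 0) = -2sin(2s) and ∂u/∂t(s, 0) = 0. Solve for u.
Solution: Using separation of variables u = X(s)T(t):
Eigenfunctions: sin(ns), n = 1, 2, 3, ...
General solution: u(s, t) = Σ [A_n cos(n t/2) + B_n sin(n t/2)] sin(ns)
From u(s,0) = -2sin(2s): A_2=-2. From u_t(s,0) = 0: all B_n = 0.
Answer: u(s, t) = -2sin(2s)cos(t)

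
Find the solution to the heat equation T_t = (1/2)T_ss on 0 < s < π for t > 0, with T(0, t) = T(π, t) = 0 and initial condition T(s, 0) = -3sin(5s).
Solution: Separating variables: T = Σ c_n exp(-n²t/2) sin(ns). From T(s,0) = -3sin(5s): c_5=-3.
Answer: T(s, t) = -3exp(-25t/2)sin(5s)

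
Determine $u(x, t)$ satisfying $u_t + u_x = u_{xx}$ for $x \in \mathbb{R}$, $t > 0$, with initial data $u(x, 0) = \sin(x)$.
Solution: Change to a moving frame: let $\eta = x - t$, $\sigma = t$ and write $u(x,t) = w(\eta,\sigma)$.
By the chain rule $u_t = w_{\sigma} - w_{\eta}$, $u_x = w_{\eta}$, $u_{xx} = w_{\eta\eta}$.
Then $u_t + u_x = w_{\sigma}$: the advection term cancels and the PDE becomes the heat equation $w_{\sigma} = w_{\eta\eta}$ on $\eta \in \mathbb{R}$.
Initial data: $w(\eta,0) = u(\eta,0) = \sin(\eta)$.
On $\eta \in \mathbb{R}$ each mode satisfies $(\sin(n\eta))'' = -n^2 \sin(n\eta)$, so $e^{-n^2\sigma} \sin(n\eta)$ solves the heat equation; by superposition $w(\eta,\sigma) = \sum c_n e^{-n^2\sigma} \sin(n\eta)$.
Reading off the coefficients: $c_1=1$, so $w(\eta,\sigma) = e^{-\sigma} \sin(\eta)$.
Substituting back $\eta = x - t$, $\sigma = t$: $u(x,t) = w(x - t, t)$.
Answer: $u(x, t) = - e^{-t} \sin(t - x)$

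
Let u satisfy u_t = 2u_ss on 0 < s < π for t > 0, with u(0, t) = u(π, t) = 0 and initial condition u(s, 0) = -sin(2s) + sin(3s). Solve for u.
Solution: Separating variables: u = Σ c_n exp(-2n²t) sin(ns). From u(s,0) = -sin(2s) + sin(3s): c_2=-1, c_3=1.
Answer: u(s, t) = -exp(-8t)sin(2s) + exp(-18t)sin(3s)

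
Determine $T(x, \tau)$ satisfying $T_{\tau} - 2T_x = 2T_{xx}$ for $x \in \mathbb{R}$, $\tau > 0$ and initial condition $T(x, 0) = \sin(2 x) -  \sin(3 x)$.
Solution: Moving frame: $\eta = x + 2\tau$, $\sigma = \tau$, $T = u(\eta,\sigma)$, so $T_{\tau} = u_{\sigma} + 2u_{\eta}$ and $T_{xx} = u_{\eta\eta}$.
Hence $T_{\tau} - 2T_x = u_{\sigma}$ and the PDE becomes the heat equation $u_{\sigma} = 2u_{\eta\eta}$ on $\eta \in \mathbb{R}$.
Initial data: $u(\eta,0) = T(\eta,0) = \sin(2 \eta) - \sin(3 \eta)$. Each mode $\sin(n\eta)$ decays as $e^{-2n^2\sigma}$ on $\mathbb{R}$, so $u(\eta,\sigma) = \sum c_n e^{-2n^2\sigma} \sin(n\eta)$ with $c_2=1, c_3=-1$: $u(\eta,\sigma) = e^{-8 \sigma} \sin(2 \eta) - e^{-18 \sigma} \sin(3 \eta)$.
Substituting back: $T(x,\tau) = u(x + 2\tau, \tau)$.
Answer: $T(x, \tau) = e^{-8 \tau} \sin(4 \tau + 2 x) -  e^{-18 \tau} \sin(6 \tau + 3 x)$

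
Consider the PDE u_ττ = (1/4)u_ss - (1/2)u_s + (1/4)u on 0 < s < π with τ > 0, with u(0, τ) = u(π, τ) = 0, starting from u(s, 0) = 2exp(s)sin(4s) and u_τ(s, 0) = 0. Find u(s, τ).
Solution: Substitute u = exp(s)w.
Then u_s = exp(s)(w_s + w), u_ss = exp(s)(w_ss + 2w_s + w), u_ττ = exp(s)w_ττ; substituting and dividing by exp(s), the lower-order terms cancel: w_ττ = (1/4)w_ss (standard wave equation).
Data for w: w(s,0) = exp(-s)u(s,0) = 2sin(4s); w_τ(s,0) = exp(-s)u_τ(s,0) = 0. The boundary conditions carry over: w(0,τ) = w(π,τ) = 0.
Separating variables: w = Σ [A_n cos(ω_n τ) + B_n sin(ω_n τ)] sin(ns), ω_n = n/2. From ICs: A_4=2.
So w(s,τ) = 2sin(4s)cos(2τ), and u(s,τ) = exp(s)w(s,τ).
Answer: u(s, τ) = 2exp(s)sin(4s)cos(2τ)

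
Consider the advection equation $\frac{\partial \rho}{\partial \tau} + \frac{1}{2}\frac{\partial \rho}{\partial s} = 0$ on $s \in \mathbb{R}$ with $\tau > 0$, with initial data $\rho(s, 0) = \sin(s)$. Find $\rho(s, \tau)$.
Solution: By method of characteristics (waves move right with speed 1/2):
Along characteristics $s - \frac{1}{2}\tau =$ const, $\rho$ is constant, so $\rho(s,\tau) = f(s - \frac{1}{2}\tau)$ with $f = \rho( \cdot , 0)$.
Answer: $\rho(s, \tau) = - \sin(\tau/2 - s)$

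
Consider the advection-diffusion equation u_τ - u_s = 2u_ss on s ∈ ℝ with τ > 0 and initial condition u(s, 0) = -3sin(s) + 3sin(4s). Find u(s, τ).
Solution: Moving frame: η = s + τ, σ = τ, u = w(η,σ), so u_τ = w_σ + w_η and u_ss = w_ηη.
Hence u_τ - u_s = w_σ and the PDE becomes the heat equation w_σ = 2w_ηη on η ∈ ℝ.
Initial data: w(η,0) = u(η,0) = -3sin(η) + 3sin(4η). Each mode sin(nη) decays as exp(-2n²σ) on ℝ, so w(η,σ) = Σ c_n exp(-2n²σ) sin(nη) with c_1=-3, c_4=3: w(η,σ) = -3exp(-2σ)sin(η) + 3exp(-32σ)sin(4η).
Substituting back: u(s,τ) = w(s + τ, τ).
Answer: u(s, τ) = -3exp(-2τ)sin(s + τ) + 3exp(-32τ)sin(4s + 4τ)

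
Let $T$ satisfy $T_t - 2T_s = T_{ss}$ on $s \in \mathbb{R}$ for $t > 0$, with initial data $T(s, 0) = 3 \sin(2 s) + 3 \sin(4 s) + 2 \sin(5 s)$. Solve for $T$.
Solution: Moving frame: $\eta = s + 2t$, $\sigma = t$, $T = u(\eta,\sigma)$, so $T_t = u_{\sigma} + 2u_{\eta}$ and $T_{ss} = u_{\eta\eta}$.
Hence $T_t - 2T_s = u_{\sigma}$ and the PDE becomes the heat equation $u_{\sigma} = u_{\eta\eta}$ on $\eta \in \mathbb{R}$.
Initial data: $u(\eta,0) = T(\eta,0) = 3 \sin(2 \eta) + 3 \sin(4 \eta) + 2 \sin(5 \eta)$. Each mode $\sin(n\eta)$ decays as $e^{-n^2\sigma}$ on $\mathbb{R}$, so $u(\eta,\sigma) = \sum c_n e^{-n^2\sigma} \sin(n\eta)$ with $c_2=3, c_4=3, c_5=2$: $u(\eta,\sigma) = 3 e^{-4 \sigma} \sin(2 \eta) + 3 e^{-16 \sigma} \sin(4 \eta) + 2 e^{-25 \sigma} \sin(5 \eta)$.
Substituting back: $T(s,t) = u(s + 2t, t)$.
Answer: $T(s, t) = 3 e^{-4 t} \sin(2 s + 4 t) + 3 e^{-16 t} \sin(4 s + 8 t) + 2 e^{-25 t} \sin(5 s + 10 t)$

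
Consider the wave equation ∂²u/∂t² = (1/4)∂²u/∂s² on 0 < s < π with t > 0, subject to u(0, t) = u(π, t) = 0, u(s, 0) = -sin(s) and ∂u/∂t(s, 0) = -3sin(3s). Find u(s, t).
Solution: Separating variables: u = Σ [A_n cos(ω_n t) + B_n sin(ω_n t)] sin(ns), ω_n = n/2. From ICs (B_n = velocity coefficient / ω_n): A_1=-1, B_3=-2.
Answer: u(s, t) = -sin(s)cos(t/2) - 2sin(3s)sin(3t/2)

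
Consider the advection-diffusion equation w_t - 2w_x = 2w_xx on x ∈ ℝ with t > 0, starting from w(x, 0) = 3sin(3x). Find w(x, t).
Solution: Change to a moving frame: let η = x + 2t, σ = t and write w(x,t) = u(η,σ).
By the chain rule w_t = u_σ + 2u_η, w_x = u_η, w_xx = u_ηη.
Then w_t - 2w_x = u_σ: the advection term cancels and the PDE becomes the heat equation u_σ = 2u_ηη on η ∈ ℝ.
Initial data: u(η,0) = w(η,0) = 3sin(3η).
On η ∈ ℝ each mode satisfies (sin(nη))″ = -n² sin(nη), so exp(-2n²σ) sin(nη) solves the heat equation; by superposition u(η,σ) = Σ c_n exp(-2n²σ) sin(nη).
Reading off the coefficients: c_3=3, so u(η,σ) = 3exp(-18σ)sin(3η).
Substituting back η = x + 2t, σ = t: w(x,t) = u(x + 2t, t).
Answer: w(x, t) = 3exp(-18t)sin(6t + 3x)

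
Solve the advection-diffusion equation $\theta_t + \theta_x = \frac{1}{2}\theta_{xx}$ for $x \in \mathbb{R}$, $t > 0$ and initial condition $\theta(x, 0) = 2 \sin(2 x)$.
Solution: Change to a moving frame: let $\eta = x - t$, $\sigma = t$ and write $\theta(x,t) = u(\eta,\sigma)$.
By the chain rule $\theta_t = u_{\sigma} - u_{\eta}$, $\theta_x = u_{\eta}$, $\theta_{xx} = u_{\eta\eta}$.
Then $\theta_t + \theta_x = u_{\sigma}$: the advection term cancels and the PDE becomes the heat equation $u_{\sigma} = \frac{1}{2}u_{\eta\eta}$ on $\eta \in \mathbb{R}$.
Initial data: $u(\eta,0) = \theta(\eta,0) = 2 \sin(2 \eta)$.
On $\eta \in \mathbb{R}$ each mode satisfies $(\sin(n\eta))'' = -n^2 \sin(n\eta)$, so $e^{-n^2\sigma/2} \sin(n\eta)$ solves the heat equation; by superposition $u(\eta,\sigma) = \sum c_n e^{-n^2\sigma/2} \sin(n\eta)$.
Reading off the coefficients: $c_2=2$, so $u(\eta,\sigma) = 2 e^{-2 \sigma} \sin(2 \eta)$.
Substituting back $\eta = x - t$, $\sigma = t$: $\theta(x,t) = u(x - t, t)$.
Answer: $\theta(x, t) = -2 e^{-2 t} \sin(2 t - 2 x)$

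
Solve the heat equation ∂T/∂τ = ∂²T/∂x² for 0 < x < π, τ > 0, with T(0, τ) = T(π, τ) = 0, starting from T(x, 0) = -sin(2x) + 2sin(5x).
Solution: Separating variables: T = Σ c_n exp(-n²τ) sin(nx). From T(x,0) = -sin(2x) + 2sin(5x): c_2=-1, c_5=2.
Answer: T(x, τ) = -exp(-4τ)sin(2x) + 2exp(-25τ)sin(5x)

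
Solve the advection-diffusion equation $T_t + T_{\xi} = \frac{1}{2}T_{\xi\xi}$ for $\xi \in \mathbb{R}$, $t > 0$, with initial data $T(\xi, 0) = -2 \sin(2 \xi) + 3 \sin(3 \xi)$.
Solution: Change to a moving frame: let $\eta = \xi - t$, $\sigma = t$ and write $T(\xi,t) = u(\eta,\sigma)$.
By the chain rule $T_t = u_{\sigma} - u_{\eta}$, $T_{\xi} = u_{\eta}$, $T_{\xi\xi} = u_{\eta\eta}$.
Then $T_t + T_{\xi} = u_{\sigma}$: the advection term cancels and the PDE becomes the heat equation $u_{\sigma} = \frac{1}{2}u_{\eta\eta}$ on $\eta \in \mathbb{R}$.
Initial data: $u(\eta,0) = T(\eta,0) = -2 \sin(2 \eta) + 3 \sin(3 \eta)$.
On $\eta \in \mathbb{R}$ each mode satisfies $(\sin(n\eta))'' = -n^2 \sin(n\eta)$, so $e^{-n^2\sigma/2} \sin(n\eta)$ solves the heat equation; by superposition $u(\eta,\sigma) = \sum c_n e^{-n^2\sigma/2} \sin(n\eta)$.
Reading off the coefficients: $c_2=-2, c_3=3$, so $u(\eta,\sigma) = -2 e^{-2 \sigma} \sin(2 \eta) + 3 e^{-9 \sigma/2} \sin(3 \eta)$.
Substituting back $\eta = \xi - t$, $\sigma = t$: $T(\xi,t) = u(\xi - t, t)$.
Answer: $T(\xi, t) = -2 e^{-2 t} \sin(2 \xi - 2 t) + 3 e^{-9 t/2} \sin(3 \xi - 3 t)$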